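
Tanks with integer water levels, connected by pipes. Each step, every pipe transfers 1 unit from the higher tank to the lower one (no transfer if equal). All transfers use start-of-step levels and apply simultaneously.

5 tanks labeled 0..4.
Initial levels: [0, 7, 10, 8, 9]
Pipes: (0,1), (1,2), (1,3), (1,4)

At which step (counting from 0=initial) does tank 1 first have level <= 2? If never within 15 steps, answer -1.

Step 1: flows [1->0,2->1,3->1,4->1] -> levels [1 9 9 7 8]
Step 2: flows [1->0,1=2,1->3,1->4] -> levels [2 6 9 8 9]
Step 3: flows [1->0,2->1,3->1,4->1] -> levels [3 8 8 7 8]
Step 4: flows [1->0,1=2,1->3,1=4] -> levels [4 6 8 8 8]
Step 5: flows [1->0,2->1,3->1,4->1] -> levels [5 8 7 7 7]
Step 6: flows [1->0,1->2,1->3,1->4] -> levels [6 4 8 8 8]
Step 7: flows [0->1,2->1,3->1,4->1] -> levels [5 8 7 7 7]
  -> period-2 cycle (repeats step 5); tank 1 never drops to <=2
Tank 1 never reaches <=2 within 15 steps

Answer: -1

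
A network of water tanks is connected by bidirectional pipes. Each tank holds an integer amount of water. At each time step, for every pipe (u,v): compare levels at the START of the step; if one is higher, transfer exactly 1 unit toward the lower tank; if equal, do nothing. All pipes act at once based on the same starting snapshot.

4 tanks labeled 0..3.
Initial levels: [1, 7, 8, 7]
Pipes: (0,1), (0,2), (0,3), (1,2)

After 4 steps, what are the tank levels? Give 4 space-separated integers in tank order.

Answer: 7 5 6 5

Derivation:
Step 1: flows [1->0,2->0,3->0,2->1] -> levels [4 7 6 6]
Step 2: flows [1->0,2->0,3->0,1->2] -> levels [7 5 6 5]
Step 3: flows [0->1,0->2,0->3,2->1] -> levels [4 7 6 6]
  -> period-2 cycle: step 3 state = step 1 state
  -> state at step 4: (4-1) mod 2 = 1, same as step 2 -> [7 5 6 5]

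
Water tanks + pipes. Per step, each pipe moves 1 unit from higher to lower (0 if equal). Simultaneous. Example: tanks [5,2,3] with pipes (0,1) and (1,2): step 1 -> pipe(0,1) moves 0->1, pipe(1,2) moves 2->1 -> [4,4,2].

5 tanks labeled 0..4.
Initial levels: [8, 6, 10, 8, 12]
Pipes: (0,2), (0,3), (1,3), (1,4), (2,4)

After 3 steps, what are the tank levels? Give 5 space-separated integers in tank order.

Step 1: flows [2->0,0=3,3->1,4->1,4->2] -> levels [9 8 10 7 10]
Step 2: flows [2->0,0->3,1->3,4->1,2=4] -> levels [9 8 9 9 9]
Step 3: flows [0=2,0=3,3->1,4->1,2=4] -> levels [9 10 9 8 8]

Answer: 9 10 9 8 8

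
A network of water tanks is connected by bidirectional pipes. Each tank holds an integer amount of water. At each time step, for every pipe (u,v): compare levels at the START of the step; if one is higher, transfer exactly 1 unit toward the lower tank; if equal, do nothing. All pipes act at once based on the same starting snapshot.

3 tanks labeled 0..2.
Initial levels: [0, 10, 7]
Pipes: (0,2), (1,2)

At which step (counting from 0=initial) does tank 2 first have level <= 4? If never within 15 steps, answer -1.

Answer: -1

Derivation:
Step 1: flows [2->0,1->2] -> levels [1 9 7]
Step 2: flows [2->0,1->2] -> levels [2 8 7]
Step 3: flows [2->0,1->2] -> levels [3 7 7]
Step 4: flows [2->0,1=2] -> levels [4 7 6]
Step 5: flows [2->0,1->2] -> levels [5 6 6]
Step 6: flows [2->0,1=2] -> levels [6 6 5]
Step 7: flows [0->2,1->2] -> levels [5 5 7]
Step 8: flows [2->0,2->1] -> levels [6 6 5]
  -> period-2 cycle (repeats step 6); tank 2 never drops to <=4
Tank 2 never reaches <=4 within 15 steps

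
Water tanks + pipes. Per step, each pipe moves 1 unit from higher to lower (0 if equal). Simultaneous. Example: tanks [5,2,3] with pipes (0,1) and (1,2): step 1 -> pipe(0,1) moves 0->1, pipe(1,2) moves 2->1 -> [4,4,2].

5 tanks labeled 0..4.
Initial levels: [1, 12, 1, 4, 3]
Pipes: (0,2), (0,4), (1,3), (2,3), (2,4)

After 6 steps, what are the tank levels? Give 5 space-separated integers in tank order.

Answer: 3 6 3 6 3

Derivation:
Step 1: flows [0=2,4->0,1->3,3->2,4->2] -> levels [2 11 3 4 1]
Step 2: flows [2->0,0->4,1->3,3->2,2->4] -> levels [2 10 2 4 3]
Step 3: flows [0=2,4->0,1->3,3->2,4->2] -> levels [3 9 4 4 1]
Step 4: flows [2->0,0->4,1->3,2=3,2->4] -> levels [3 8 2 5 3]
Step 5: flows [0->2,0=4,1->3,3->2,4->2] -> levels [2 7 5 5 2]
Step 6: flows [2->0,0=4,1->3,2=3,2->4] -> levels [3 6 3 6 3]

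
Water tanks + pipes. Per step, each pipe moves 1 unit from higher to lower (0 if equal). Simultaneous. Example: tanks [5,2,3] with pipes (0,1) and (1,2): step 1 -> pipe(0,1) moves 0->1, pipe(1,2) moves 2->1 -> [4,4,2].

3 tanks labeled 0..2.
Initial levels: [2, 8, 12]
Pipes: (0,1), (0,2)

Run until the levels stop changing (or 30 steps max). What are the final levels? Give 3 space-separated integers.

Answer: 6 8 8

Derivation:
Step 1: flows [1->0,2->0] -> levels [4 7 11]
Step 2: flows [1->0,2->0] -> levels [6 6 10]
Step 3: flows [0=1,2->0] -> levels [7 6 9]
Step 4: flows [0->1,2->0] -> levels [7 7 8]
Step 5: flows [0=1,2->0] -> levels [8 7 7]
Step 6: flows [0->1,0->2] -> levels [6 8 8]
Step 7: flows [1->0,2->0] -> levels [8 7 7]
  -> period-2 cycle: step 7 state = step 5 state; never stabilizes
  -> state at step 30: (30-5) mod 2 = 1, same as step 6 -> [6 8 8]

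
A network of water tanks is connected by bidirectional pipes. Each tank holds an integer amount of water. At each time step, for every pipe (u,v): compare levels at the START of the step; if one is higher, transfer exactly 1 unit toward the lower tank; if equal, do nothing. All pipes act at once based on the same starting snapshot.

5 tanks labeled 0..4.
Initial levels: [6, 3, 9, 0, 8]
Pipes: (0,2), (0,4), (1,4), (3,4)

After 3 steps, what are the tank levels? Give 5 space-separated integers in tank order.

Step 1: flows [2->0,4->0,4->1,4->3] -> levels [8 4 8 1 5]
Step 2: flows [0=2,0->4,4->1,4->3] -> levels [7 5 8 2 4]
Step 3: flows [2->0,0->4,1->4,4->3] -> levels [7 4 7 3 5]

Answer: 7 4 7 3 5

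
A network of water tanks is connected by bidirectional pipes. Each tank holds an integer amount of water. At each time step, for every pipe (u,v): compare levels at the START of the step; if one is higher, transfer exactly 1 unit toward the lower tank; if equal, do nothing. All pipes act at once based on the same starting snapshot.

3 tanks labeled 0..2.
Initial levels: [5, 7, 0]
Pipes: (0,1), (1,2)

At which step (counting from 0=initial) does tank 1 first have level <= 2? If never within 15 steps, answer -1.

Answer: -1

Derivation:
Step 1: flows [1->0,1->2] -> levels [6 5 1]
Step 2: flows [0->1,1->2] -> levels [5 5 2]
Step 3: flows [0=1,1->2] -> levels [5 4 3]
Step 4: flows [0->1,1->2] -> levels [4 4 4]
Step 5: flows [0=1,1=2] -> levels [4 4 4]
  -> stable; tank 1 stays at 4 > 2
Tank 1 never reaches <=2 within 15 steps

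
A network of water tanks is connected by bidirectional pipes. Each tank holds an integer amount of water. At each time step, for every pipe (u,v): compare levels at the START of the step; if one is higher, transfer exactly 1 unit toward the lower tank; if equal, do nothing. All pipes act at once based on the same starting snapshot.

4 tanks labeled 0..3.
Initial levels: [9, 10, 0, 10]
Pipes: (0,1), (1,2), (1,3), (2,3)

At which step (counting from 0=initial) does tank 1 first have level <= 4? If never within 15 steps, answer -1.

Answer: -1

Derivation:
Step 1: flows [1->0,1->2,1=3,3->2] -> levels [10 8 2 9]
Step 2: flows [0->1,1->2,3->1,3->2] -> levels [9 9 4 7]
Step 3: flows [0=1,1->2,1->3,3->2] -> levels [9 7 6 7]
Step 4: flows [0->1,1->2,1=3,3->2] -> levels [8 7 8 6]
Step 5: flows [0->1,2->1,1->3,2->3] -> levels [7 8 6 8]
Step 6: flows [1->0,1->2,1=3,3->2] -> levels [8 6 8 7]
Step 7: flows [0->1,2->1,3->1,2->3] -> levels [7 9 6 7]
Step 8: flows [1->0,1->2,1->3,3->2] -> levels [8 6 8 7]
  -> period-2 cycle (repeats step 6); tank 1 never drops to <=4
Tank 1 never reaches <=4 within 15 steps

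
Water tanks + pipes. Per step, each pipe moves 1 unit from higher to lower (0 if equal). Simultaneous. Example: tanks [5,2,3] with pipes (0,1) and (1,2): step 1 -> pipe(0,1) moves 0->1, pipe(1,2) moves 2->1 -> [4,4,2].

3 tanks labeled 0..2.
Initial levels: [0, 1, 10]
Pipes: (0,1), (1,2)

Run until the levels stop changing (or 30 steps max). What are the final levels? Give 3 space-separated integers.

Step 1: flows [1->0,2->1] -> levels [1 1 9]
Step 2: flows [0=1,2->1] -> levels [1 2 8]
Step 3: flows [1->0,2->1] -> levels [2 2 7]
Step 4: flows [0=1,2->1] -> levels [2 3 6]
Step 5: flows [1->0,2->1] -> levels [3 3 5]
Step 6: flows [0=1,2->1] -> levels [3 4 4]
Step 7: flows [1->0,1=2] -> levels [4 3 4]
Step 8: flows [0->1,2->1] -> levels [3 5 3]
Step 9: flows [1->0,1->2] -> levels [4 3 4]
  -> period-2 cycle: step 9 state = step 7 state; never stabilizes
  -> state at step 30: (30-7) mod 2 = 1, same as step 8 -> [3 5 3]

Answer: 3 5 3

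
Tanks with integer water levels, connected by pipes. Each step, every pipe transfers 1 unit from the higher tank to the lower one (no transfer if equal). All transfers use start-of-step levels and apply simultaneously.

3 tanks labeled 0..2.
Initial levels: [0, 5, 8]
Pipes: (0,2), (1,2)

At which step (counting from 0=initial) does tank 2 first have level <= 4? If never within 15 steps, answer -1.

Answer: 4

Derivation:
Step 1: flows [2->0,2->1] -> levels [1 6 6]
Step 2: flows [2->0,1=2] -> levels [2 6 5]
Step 3: flows [2->0,1->2] -> levels [3 5 5]
Step 4: flows [2->0,1=2] -> levels [4 5 4]
Tank 2 first reaches <=4 at step 4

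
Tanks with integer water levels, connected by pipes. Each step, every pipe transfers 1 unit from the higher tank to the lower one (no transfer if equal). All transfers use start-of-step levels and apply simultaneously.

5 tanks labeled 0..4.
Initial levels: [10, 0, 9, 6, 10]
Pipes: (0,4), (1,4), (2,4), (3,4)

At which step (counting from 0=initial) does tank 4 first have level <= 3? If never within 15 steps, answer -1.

Answer: -1

Derivation:
Step 1: flows [0=4,4->1,4->2,4->3] -> levels [10 1 10 7 7]
Step 2: flows [0->4,4->1,2->4,3=4] -> levels [9 2 9 7 8]
Step 3: flows [0->4,4->1,2->4,4->3] -> levels [8 3 8 8 8]
Step 4: flows [0=4,4->1,2=4,3=4] -> levels [8 4 8 8 7]
Step 5: flows [0->4,4->1,2->4,3->4] -> levels [7 5 7 7 9]
Step 6: flows [4->0,4->1,4->2,4->3] -> levels [8 6 8 8 5]
Step 7: flows [0->4,1->4,2->4,3->4] -> levels [7 5 7 7 9]
  -> period-2 cycle (repeats step 5); tank 4 never drops to <=3
Tank 4 never reaches <=3 within 15 steps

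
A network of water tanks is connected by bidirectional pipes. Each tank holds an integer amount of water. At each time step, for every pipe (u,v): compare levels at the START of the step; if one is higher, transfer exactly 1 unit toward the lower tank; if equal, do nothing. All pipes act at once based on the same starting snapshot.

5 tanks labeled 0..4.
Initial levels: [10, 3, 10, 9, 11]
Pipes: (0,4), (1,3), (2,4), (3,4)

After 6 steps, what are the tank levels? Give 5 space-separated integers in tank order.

Answer: 10 8 10 8 7

Derivation:
Step 1: flows [4->0,3->1,4->2,4->3] -> levels [11 4 11 9 8]
Step 2: flows [0->4,3->1,2->4,3->4] -> levels [10 5 10 7 11]
Step 3: flows [4->0,3->1,4->2,4->3] -> levels [11 6 11 7 8]
Step 4: flows [0->4,3->1,2->4,4->3] -> levels [10 7 10 7 9]
Step 5: flows [0->4,1=3,2->4,4->3] -> levels [9 7 9 8 10]
Step 6: flows [4->0,3->1,4->2,4->3] -> levels [10 8 10 8 7]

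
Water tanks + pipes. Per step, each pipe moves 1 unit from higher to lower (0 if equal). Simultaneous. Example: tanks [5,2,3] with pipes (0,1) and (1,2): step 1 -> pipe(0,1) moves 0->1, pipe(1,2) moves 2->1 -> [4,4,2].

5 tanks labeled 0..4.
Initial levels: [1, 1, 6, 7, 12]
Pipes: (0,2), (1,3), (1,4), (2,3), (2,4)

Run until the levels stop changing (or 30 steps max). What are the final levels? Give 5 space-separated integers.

Answer: 5 6 6 5 5

Derivation:
Step 1: flows [2->0,3->1,4->1,3->2,4->2] -> levels [2 3 7 5 10]
Step 2: flows [2->0,3->1,4->1,2->3,4->2] -> levels [3 5 6 5 8]
Step 3: flows [2->0,1=3,4->1,2->3,4->2] -> levels [4 6 5 6 6]
Step 4: flows [2->0,1=3,1=4,3->2,4->2] -> levels [5 6 6 5 5]
Step 5: flows [2->0,1->3,1->4,2->3,2->4] -> levels [6 4 3 7 7]
Step 6: flows [0->2,3->1,4->1,3->2,4->2] -> levels [5 6 6 5 5]
  -> period-2 cycle: step 6 state = step 4 state; never stabilizes
  -> state at step 30: (30-4) mod 2 = 0, same as step 4 -> [5 6 6 5 5]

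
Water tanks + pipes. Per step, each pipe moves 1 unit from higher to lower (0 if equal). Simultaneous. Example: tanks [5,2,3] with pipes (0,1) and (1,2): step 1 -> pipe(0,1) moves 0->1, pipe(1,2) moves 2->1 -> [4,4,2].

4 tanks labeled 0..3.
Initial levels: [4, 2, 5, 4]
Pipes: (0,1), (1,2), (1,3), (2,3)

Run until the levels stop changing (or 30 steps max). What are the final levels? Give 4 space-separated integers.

Step 1: flows [0->1,2->1,3->1,2->3] -> levels [3 5 3 4]
Step 2: flows [1->0,1->2,1->3,3->2] -> levels [4 2 5 4]
  -> period-2 cycle: step 2 state = step 0 state; never stabilizes
  -> state at step 30: (30-0) mod 2 = 0, same as step 0 -> [4 2 5 4]

Answer: 4 2 5 4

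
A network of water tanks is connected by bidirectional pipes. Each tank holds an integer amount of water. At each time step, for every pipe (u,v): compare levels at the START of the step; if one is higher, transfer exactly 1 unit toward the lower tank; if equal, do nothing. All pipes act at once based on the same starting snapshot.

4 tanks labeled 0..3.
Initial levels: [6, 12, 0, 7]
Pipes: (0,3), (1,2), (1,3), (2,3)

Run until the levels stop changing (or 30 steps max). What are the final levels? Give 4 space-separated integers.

Step 1: flows [3->0,1->2,1->3,3->2] -> levels [7 10 2 6]
Step 2: flows [0->3,1->2,1->3,3->2] -> levels [6 8 4 7]
Step 3: flows [3->0,1->2,1->3,3->2] -> levels [7 6 6 6]
Step 4: flows [0->3,1=2,1=3,2=3] -> levels [6 6 6 7]
Step 5: flows [3->0,1=2,3->1,3->2] -> levels [7 7 7 4]
Step 6: flows [0->3,1=2,1->3,2->3] -> levels [6 6 6 7]
  -> period-2 cycle: step 6 state = step 4 state; never stabilizes
  -> state at step 30: (30-4) mod 2 = 0, same as step 4 -> [6 6 6 7]

Answer: 6 6 6 7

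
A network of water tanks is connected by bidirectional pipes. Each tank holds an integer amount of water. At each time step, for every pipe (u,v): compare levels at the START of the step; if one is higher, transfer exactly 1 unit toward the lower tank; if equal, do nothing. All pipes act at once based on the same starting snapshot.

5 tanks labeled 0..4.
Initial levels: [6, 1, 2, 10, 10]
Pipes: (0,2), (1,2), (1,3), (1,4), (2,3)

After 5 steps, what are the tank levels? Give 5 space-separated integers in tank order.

Answer: 5 7 4 6 7

Derivation:
Step 1: flows [0->2,2->1,3->1,4->1,3->2] -> levels [5 4 3 8 9]
Step 2: flows [0->2,1->2,3->1,4->1,3->2] -> levels [4 5 6 6 8]
Step 3: flows [2->0,2->1,3->1,4->1,2=3] -> levels [5 8 4 5 7]
Step 4: flows [0->2,1->2,1->3,1->4,3->2] -> levels [4 5 7 5 8]
Step 5: flows [2->0,2->1,1=3,4->1,2->3] -> levels [5 7 4 6 7]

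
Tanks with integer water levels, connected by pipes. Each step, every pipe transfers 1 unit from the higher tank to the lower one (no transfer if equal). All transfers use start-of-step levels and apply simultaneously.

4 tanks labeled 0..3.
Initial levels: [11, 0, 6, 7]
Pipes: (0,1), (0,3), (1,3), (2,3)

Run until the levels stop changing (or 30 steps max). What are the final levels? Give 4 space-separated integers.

Step 1: flows [0->1,0->3,3->1,3->2] -> levels [9 2 7 6]
Step 2: flows [0->1,0->3,3->1,2->3] -> levels [7 4 6 7]
Step 3: flows [0->1,0=3,3->1,3->2] -> levels [6 6 7 5]
Step 4: flows [0=1,0->3,1->3,2->3] -> levels [5 5 6 8]
Step 5: flows [0=1,3->0,3->1,3->2] -> levels [6 6 7 5]
  -> period-2 cycle: step 5 state = step 3 state; never stabilizes
  -> state at step 30: (30-3) mod 2 = 1, same as step 4 -> [5 5 6 8]

Answer: 5 5 6 8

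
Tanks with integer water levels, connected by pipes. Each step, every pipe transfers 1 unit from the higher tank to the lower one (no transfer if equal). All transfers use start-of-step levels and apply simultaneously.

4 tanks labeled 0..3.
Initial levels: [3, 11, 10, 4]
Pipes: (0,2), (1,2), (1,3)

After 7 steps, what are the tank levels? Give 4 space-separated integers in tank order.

Step 1: flows [2->0,1->2,1->3] -> levels [4 9 10 5]
Step 2: flows [2->0,2->1,1->3] -> levels [5 9 8 6]
Step 3: flows [2->0,1->2,1->3] -> levels [6 7 8 7]
Step 4: flows [2->0,2->1,1=3] -> levels [7 8 6 7]
Step 5: flows [0->2,1->2,1->3] -> levels [6 6 8 8]
Step 6: flows [2->0,2->1,3->1] -> levels [7 8 6 7]
  -> period-2 cycle: step 6 state = step 4 state
  -> state at step 7: (7-4) mod 2 = 1, same as step 5 -> [6 6 8 8]

Answer: 6 6 8 8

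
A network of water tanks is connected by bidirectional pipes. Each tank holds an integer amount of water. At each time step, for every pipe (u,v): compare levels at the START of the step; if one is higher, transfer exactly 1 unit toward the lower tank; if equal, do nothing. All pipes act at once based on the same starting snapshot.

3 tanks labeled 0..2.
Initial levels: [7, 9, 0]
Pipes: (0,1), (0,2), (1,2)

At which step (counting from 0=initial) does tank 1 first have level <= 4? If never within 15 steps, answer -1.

Step 1: flows [1->0,0->2,1->2] -> levels [7 7 2]
Step 2: flows [0=1,0->2,1->2] -> levels [6 6 4]
Step 3: flows [0=1,0->2,1->2] -> levels [5 5 6]
Step 4: flows [0=1,2->0,2->1] -> levels [6 6 4]
  -> period-2 cycle (repeats step 2); tank 1 never drops to <=4
Tank 1 never reaches <=4 within 15 steps

Answer: -1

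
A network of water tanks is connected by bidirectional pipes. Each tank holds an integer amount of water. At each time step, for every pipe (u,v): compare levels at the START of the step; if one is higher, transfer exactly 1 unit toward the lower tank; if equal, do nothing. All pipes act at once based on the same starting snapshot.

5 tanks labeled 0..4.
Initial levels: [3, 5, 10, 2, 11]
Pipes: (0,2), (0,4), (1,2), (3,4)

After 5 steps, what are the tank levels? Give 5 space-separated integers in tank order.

Step 1: flows [2->0,4->0,2->1,4->3] -> levels [5 6 8 3 9]
Step 2: flows [2->0,4->0,2->1,4->3] -> levels [7 7 6 4 7]
Step 3: flows [0->2,0=4,1->2,4->3] -> levels [6 6 8 5 6]
Step 4: flows [2->0,0=4,2->1,4->3] -> levels [7 7 6 6 5]
Step 5: flows [0->2,0->4,1->2,3->4] -> levels [5 6 8 5 7]

Answer: 5 6 8 5 7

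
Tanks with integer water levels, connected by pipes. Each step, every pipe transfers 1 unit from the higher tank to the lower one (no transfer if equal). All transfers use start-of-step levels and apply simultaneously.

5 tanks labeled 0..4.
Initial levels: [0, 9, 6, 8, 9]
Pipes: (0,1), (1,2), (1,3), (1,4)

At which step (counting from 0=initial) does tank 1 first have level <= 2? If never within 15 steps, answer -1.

Step 1: flows [1->0,1->2,1->3,1=4] -> levels [1 6 7 9 9]
Step 2: flows [1->0,2->1,3->1,4->1] -> levels [2 8 6 8 8]
Step 3: flows [1->0,1->2,1=3,1=4] -> levels [3 6 7 8 8]
Step 4: flows [1->0,2->1,3->1,4->1] -> levels [4 8 6 7 7]
Step 5: flows [1->0,1->2,1->3,1->4] -> levels [5 4 7 8 8]
Step 6: flows [0->1,2->1,3->1,4->1] -> levels [4 8 6 7 7]
  -> period-2 cycle (repeats step 4); tank 1 never drops to <=2
Tank 1 never reaches <=2 within 15 steps

Answer: -1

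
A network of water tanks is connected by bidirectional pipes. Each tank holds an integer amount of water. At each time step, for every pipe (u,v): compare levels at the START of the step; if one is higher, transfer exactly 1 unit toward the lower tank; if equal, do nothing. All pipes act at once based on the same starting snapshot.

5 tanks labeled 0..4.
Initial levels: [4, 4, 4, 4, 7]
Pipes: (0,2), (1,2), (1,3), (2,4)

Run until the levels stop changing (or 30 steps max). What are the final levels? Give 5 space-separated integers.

Answer: 5 5 4 4 5

Derivation:
Step 1: flows [0=2,1=2,1=3,4->2] -> levels [4 4 5 4 6]
Step 2: flows [2->0,2->1,1=3,4->2] -> levels [5 5 4 4 5]
Step 3: flows [0->2,1->2,1->3,4->2] -> levels [4 3 7 5 4]
Step 4: flows [2->0,2->1,3->1,2->4] -> levels [5 5 4 4 5]
  -> period-2 cycle: step 4 state = step 2 state; never stabilizes
  -> state at step 30: (30-2) mod 2 = 0, same as step 2 -> [5 5 4 4 5]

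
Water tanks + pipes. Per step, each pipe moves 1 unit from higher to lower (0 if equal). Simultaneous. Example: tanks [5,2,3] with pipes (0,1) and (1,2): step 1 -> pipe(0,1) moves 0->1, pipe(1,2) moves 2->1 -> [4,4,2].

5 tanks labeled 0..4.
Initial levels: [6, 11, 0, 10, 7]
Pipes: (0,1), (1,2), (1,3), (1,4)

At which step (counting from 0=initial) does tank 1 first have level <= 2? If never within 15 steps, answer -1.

Step 1: flows [1->0,1->2,1->3,1->4] -> levels [7 7 1 11 8]
Step 2: flows [0=1,1->2,3->1,4->1] -> levels [7 8 2 10 7]
Step 3: flows [1->0,1->2,3->1,1->4] -> levels [8 6 3 9 8]
Step 4: flows [0->1,1->2,3->1,4->1] -> levels [7 8 4 8 7]
Step 5: flows [1->0,1->2,1=3,1->4] -> levels [8 5 5 8 8]
Step 6: flows [0->1,1=2,3->1,4->1] -> levels [7 8 5 7 7]
Step 7: flows [1->0,1->2,1->3,1->4] -> levels [8 4 6 8 8]
Step 8: flows [0->1,2->1,3->1,4->1] -> levels [7 8 5 7 7]
  -> period-2 cycle (repeats step 6); tank 1 never drops to <=2
Tank 1 never reaches <=2 within 15 steps

Answer: -1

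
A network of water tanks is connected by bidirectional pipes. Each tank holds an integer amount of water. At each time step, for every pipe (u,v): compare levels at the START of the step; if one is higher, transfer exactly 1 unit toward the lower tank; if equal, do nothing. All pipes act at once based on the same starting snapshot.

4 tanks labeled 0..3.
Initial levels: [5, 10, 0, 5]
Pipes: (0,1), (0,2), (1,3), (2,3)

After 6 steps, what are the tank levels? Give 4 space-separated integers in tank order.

Step 1: flows [1->0,0->2,1->3,3->2] -> levels [5 8 2 5]
Step 2: flows [1->0,0->2,1->3,3->2] -> levels [5 6 4 5]
Step 3: flows [1->0,0->2,1->3,3->2] -> levels [5 4 6 5]
Step 4: flows [0->1,2->0,3->1,2->3] -> levels [5 6 4 5]
  -> period-2 cycle: step 4 state = step 2 state
  -> state at step 6: (6-2) mod 2 = 0, same as step 2 -> [5 6 4 5]

Answer: 5 6 4 5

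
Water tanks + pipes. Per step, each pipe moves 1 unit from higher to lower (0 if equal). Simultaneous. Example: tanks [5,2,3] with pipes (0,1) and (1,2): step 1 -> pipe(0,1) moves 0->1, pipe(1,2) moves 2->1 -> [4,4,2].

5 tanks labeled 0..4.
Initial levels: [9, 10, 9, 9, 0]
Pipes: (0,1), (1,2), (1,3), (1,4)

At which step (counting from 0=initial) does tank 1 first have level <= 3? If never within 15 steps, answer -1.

Answer: -1

Derivation:
Step 1: flows [1->0,1->2,1->3,1->4] -> levels [10 6 10 10 1]
Step 2: flows [0->1,2->1,3->1,1->4] -> levels [9 8 9 9 2]
Step 3: flows [0->1,2->1,3->1,1->4] -> levels [8 10 8 8 3]
Step 4: flows [1->0,1->2,1->3,1->4] -> levels [9 6 9 9 4]
Step 5: flows [0->1,2->1,3->1,1->4] -> levels [8 8 8 8 5]
Step 6: flows [0=1,1=2,1=3,1->4] -> levels [8 7 8 8 6]
Step 7: flows [0->1,2->1,3->1,1->4] -> levels [7 9 7 7 7]
Step 8: flows [1->0,1->2,1->3,1->4] -> levels [8 5 8 8 8]
Step 9: flows [0->1,2->1,3->1,4->1] -> levels [7 9 7 7 7]
  -> period-2 cycle (repeats step 7); tank 1 never drops to <=3
Tank 1 never reaches <=3 within 15 steps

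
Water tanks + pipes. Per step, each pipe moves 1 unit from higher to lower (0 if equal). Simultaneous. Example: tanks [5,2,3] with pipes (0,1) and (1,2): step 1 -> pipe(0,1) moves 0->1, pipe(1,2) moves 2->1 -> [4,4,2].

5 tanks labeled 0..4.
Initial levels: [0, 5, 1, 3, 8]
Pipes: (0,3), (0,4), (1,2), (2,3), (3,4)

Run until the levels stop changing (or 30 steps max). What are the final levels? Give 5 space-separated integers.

Step 1: flows [3->0,4->0,1->2,3->2,4->3] -> levels [2 4 3 2 6]
Step 2: flows [0=3,4->0,1->2,2->3,4->3] -> levels [3 3 3 4 4]
Step 3: flows [3->0,4->0,1=2,3->2,3=4] -> levels [5 3 4 2 3]
Step 4: flows [0->3,0->4,2->1,2->3,4->3] -> levels [3 4 2 5 3]
Step 5: flows [3->0,0=4,1->2,3->2,3->4] -> levels [4 3 4 2 4]
Step 6: flows [0->3,0=4,2->1,2->3,4->3] -> levels [3 4 2 5 3]
  -> period-2 cycle: step 6 state = step 4 state; never stabilizes
  -> state at step 30: (30-4) mod 2 = 0, same as step 4 -> [3 4 2 5 3]

Answer: 3 4 2 5 3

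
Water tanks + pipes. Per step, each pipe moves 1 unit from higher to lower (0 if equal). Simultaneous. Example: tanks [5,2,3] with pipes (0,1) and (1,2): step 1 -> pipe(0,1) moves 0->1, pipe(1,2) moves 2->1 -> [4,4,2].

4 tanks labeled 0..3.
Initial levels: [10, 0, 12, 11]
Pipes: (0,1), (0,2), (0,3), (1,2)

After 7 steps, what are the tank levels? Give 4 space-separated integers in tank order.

Step 1: flows [0->1,2->0,3->0,2->1] -> levels [11 2 10 10]
Step 2: flows [0->1,0->2,0->3,2->1] -> levels [8 4 10 11]
Step 3: flows [0->1,2->0,3->0,2->1] -> levels [9 6 8 10]
Step 4: flows [0->1,0->2,3->0,2->1] -> levels [8 8 8 9]
Step 5: flows [0=1,0=2,3->0,1=2] -> levels [9 8 8 8]
Step 6: flows [0->1,0->2,0->3,1=2] -> levels [6 9 9 9]
Step 7: flows [1->0,2->0,3->0,1=2] -> levels [9 8 8 8]

Answer: 9 8 8 8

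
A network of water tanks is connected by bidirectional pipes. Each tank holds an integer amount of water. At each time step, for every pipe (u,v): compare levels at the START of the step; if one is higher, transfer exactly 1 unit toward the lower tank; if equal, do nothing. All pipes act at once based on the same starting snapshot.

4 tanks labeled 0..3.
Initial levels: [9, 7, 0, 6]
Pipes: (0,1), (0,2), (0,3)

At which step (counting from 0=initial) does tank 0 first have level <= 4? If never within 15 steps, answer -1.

Answer: 7

Derivation:
Step 1: flows [0->1,0->2,0->3] -> levels [6 8 1 7]
Step 2: flows [1->0,0->2,3->0] -> levels [7 7 2 6]
Step 3: flows [0=1,0->2,0->3] -> levels [5 7 3 7]
Step 4: flows [1->0,0->2,3->0] -> levels [6 6 4 6]
Step 5: flows [0=1,0->2,0=3] -> levels [5 6 5 6]
Step 6: flows [1->0,0=2,3->0] -> levels [7 5 5 5]
Step 7: flows [0->1,0->2,0->3] -> levels [4 6 6 6]
Tank 0 first reaches <=4 at step 7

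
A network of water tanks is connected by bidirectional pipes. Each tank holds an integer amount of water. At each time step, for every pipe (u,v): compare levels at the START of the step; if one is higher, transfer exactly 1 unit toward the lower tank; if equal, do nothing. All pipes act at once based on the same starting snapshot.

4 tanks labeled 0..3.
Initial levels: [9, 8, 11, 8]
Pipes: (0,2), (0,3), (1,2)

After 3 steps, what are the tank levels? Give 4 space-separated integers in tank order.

Step 1: flows [2->0,0->3,2->1] -> levels [9 9 9 9]
Step 2: flows [0=2,0=3,1=2] -> levels [9 9 9 9]
  -> stable; steps 3..3 unchanged -> [9 9 9 9]

Answer: 9 9 9 9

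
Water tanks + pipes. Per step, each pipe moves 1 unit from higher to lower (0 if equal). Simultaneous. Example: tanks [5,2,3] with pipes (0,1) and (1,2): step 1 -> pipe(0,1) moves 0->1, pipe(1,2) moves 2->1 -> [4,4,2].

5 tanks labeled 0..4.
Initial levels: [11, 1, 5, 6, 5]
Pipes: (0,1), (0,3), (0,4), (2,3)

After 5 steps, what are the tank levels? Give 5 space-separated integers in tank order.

Step 1: flows [0->1,0->3,0->4,3->2] -> levels [8 2 6 6 6]
Step 2: flows [0->1,0->3,0->4,2=3] -> levels [5 3 6 7 7]
Step 3: flows [0->1,3->0,4->0,3->2] -> levels [6 4 7 5 6]
Step 4: flows [0->1,0->3,0=4,2->3] -> levels [4 5 6 7 6]
Step 5: flows [1->0,3->0,4->0,3->2] -> levels [7 4 7 5 5]

Answer: 7 4 7 5 5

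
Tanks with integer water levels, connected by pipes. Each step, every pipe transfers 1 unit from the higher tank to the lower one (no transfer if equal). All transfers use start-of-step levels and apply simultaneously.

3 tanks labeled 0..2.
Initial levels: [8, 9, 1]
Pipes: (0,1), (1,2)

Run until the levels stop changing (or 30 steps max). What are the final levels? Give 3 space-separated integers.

Answer: 6 6 6

Derivation:
Step 1: flows [1->0,1->2] -> levels [9 7 2]
Step 2: flows [0->1,1->2] -> levels [8 7 3]
Step 3: flows [0->1,1->2] -> levels [7 7 4]
Step 4: flows [0=1,1->2] -> levels [7 6 5]
Step 5: flows [0->1,1->2] -> levels [6 6 6]
Step 6: flows [0=1,1=2] -> levels [6 6 6]
  -> stable (no change)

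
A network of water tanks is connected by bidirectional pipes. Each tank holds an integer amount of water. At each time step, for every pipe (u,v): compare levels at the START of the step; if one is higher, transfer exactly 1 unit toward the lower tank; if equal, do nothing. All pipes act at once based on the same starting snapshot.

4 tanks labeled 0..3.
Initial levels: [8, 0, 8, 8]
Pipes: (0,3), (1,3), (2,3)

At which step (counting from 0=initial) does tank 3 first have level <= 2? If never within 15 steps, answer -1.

Step 1: flows [0=3,3->1,2=3] -> levels [8 1 8 7]
Step 2: flows [0->3,3->1,2->3] -> levels [7 2 7 8]
Step 3: flows [3->0,3->1,3->2] -> levels [8 3 8 5]
Step 4: flows [0->3,3->1,2->3] -> levels [7 4 7 6]
Step 5: flows [0->3,3->1,2->3] -> levels [6 5 6 7]
Step 6: flows [3->0,3->1,3->2] -> levels [7 6 7 4]
Step 7: flows [0->3,1->3,2->3] -> levels [6 5 6 7]
  -> period-2 cycle (repeats step 5); tank 3 never drops to <=2
Tank 3 never reaches <=2 within 15 steps

Answer: -1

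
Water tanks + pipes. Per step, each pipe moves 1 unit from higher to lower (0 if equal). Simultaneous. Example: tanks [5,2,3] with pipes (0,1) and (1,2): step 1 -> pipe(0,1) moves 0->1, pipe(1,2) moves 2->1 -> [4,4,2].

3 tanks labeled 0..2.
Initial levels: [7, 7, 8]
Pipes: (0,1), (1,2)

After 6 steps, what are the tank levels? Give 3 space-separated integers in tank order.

Step 1: flows [0=1,2->1] -> levels [7 8 7]
Step 2: flows [1->0,1->2] -> levels [8 6 8]
Step 3: flows [0->1,2->1] -> levels [7 8 7]
  -> period-2 cycle: step 3 state = step 1 state
  -> state at step 6: (6-1) mod 2 = 1, same as step 2 -> [8 6 8]

Answer: 8 6 8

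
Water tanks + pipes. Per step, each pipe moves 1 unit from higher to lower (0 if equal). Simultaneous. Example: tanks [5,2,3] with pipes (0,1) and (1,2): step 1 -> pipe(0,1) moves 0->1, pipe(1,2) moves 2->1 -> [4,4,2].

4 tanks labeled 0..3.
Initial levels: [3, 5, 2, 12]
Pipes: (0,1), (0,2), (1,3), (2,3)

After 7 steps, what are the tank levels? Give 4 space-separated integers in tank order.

Step 1: flows [1->0,0->2,3->1,3->2] -> levels [3 5 4 10]
Step 2: flows [1->0,2->0,3->1,3->2] -> levels [5 5 4 8]
Step 3: flows [0=1,0->2,3->1,3->2] -> levels [4 6 6 6]
Step 4: flows [1->0,2->0,1=3,2=3] -> levels [6 5 5 6]
Step 5: flows [0->1,0->2,3->1,3->2] -> levels [4 7 7 4]
Step 6: flows [1->0,2->0,1->3,2->3] -> levels [6 5 5 6]
  -> period-2 cycle: step 6 state = step 4 state
  -> state at step 7: (7-4) mod 2 = 1, same as step 5 -> [4 7 7 4]

Answer: 4 7 7 4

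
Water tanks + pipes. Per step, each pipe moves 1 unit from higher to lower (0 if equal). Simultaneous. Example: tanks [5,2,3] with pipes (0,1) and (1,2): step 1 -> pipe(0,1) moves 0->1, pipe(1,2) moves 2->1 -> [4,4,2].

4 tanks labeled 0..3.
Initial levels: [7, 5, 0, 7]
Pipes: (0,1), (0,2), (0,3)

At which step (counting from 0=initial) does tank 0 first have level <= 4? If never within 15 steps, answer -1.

Step 1: flows [0->1,0->2,0=3] -> levels [5 6 1 7]
Step 2: flows [1->0,0->2,3->0] -> levels [6 5 2 6]
Step 3: flows [0->1,0->2,0=3] -> levels [4 6 3 6]
Tank 0 first reaches <=4 at step 3

Answer: 3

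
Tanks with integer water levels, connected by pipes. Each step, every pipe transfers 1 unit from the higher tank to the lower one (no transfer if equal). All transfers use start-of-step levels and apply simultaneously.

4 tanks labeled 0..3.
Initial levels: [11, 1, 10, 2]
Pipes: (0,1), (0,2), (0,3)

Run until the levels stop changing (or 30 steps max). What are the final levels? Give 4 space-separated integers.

Answer: 5 6 7 6

Derivation:
Step 1: flows [0->1,0->2,0->3] -> levels [8 2 11 3]
Step 2: flows [0->1,2->0,0->3] -> levels [7 3 10 4]
Step 3: flows [0->1,2->0,0->3] -> levels [6 4 9 5]
Step 4: flows [0->1,2->0,0->3] -> levels [5 5 8 6]
Step 5: flows [0=1,2->0,3->0] -> levels [7 5 7 5]
Step 6: flows [0->1,0=2,0->3] -> levels [5 6 7 6]
Step 7: flows [1->0,2->0,3->0] -> levels [8 5 6 5]
Step 8: flows [0->1,0->2,0->3] -> levels [5 6 7 6]
  -> period-2 cycle: step 8 state = step 6 state; never stabilizes
  -> state at step 30: (30-6) mod 2 = 0, same as step 6 -> [5 6 7 6]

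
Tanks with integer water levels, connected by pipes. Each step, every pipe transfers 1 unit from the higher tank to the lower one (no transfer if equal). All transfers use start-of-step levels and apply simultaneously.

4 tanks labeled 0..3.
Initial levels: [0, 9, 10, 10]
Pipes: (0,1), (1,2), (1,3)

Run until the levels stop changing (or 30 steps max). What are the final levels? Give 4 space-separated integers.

Step 1: flows [1->0,2->1,3->1] -> levels [1 10 9 9]
Step 2: flows [1->0,1->2,1->3] -> levels [2 7 10 10]
Step 3: flows [1->0,2->1,3->1] -> levels [3 8 9 9]
Step 4: flows [1->0,2->1,3->1] -> levels [4 9 8 8]
Step 5: flows [1->0,1->2,1->3] -> levels [5 6 9 9]
Step 6: flows [1->0,2->1,3->1] -> levels [6 7 8 8]
Step 7: flows [1->0,2->1,3->1] -> levels [7 8 7 7]
Step 8: flows [1->0,1->2,1->3] -> levels [8 5 8 8]
Step 9: flows [0->1,2->1,3->1] -> levels [7 8 7 7]
  -> period-2 cycle: step 9 state = step 7 state; never stabilizes
  -> state at step 30: (30-7) mod 2 = 1, same as step 8 -> [8 5 8 8]

Answer: 8 5 8 8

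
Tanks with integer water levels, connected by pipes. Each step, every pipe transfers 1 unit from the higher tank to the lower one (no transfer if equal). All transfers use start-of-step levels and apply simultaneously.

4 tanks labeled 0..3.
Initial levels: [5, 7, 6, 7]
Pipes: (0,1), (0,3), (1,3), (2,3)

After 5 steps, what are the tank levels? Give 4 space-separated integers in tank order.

Answer: 7 6 7 5

Derivation:
Step 1: flows [1->0,3->0,1=3,3->2] -> levels [7 6 7 5]
Step 2: flows [0->1,0->3,1->3,2->3] -> levels [5 6 6 8]
Step 3: flows [1->0,3->0,3->1,3->2] -> levels [7 6 7 5]
  -> period-2 cycle: step 3 state = step 1 state
  -> state at step 5: (5-1) mod 2 = 0, same as step 1 -> [7 6 7 5]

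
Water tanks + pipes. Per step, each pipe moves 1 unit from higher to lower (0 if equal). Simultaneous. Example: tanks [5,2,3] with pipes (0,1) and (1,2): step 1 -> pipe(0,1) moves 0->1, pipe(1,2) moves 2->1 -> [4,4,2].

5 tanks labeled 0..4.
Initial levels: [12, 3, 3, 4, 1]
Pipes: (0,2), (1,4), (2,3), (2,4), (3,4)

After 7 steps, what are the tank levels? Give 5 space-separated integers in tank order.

Step 1: flows [0->2,1->4,3->2,2->4,3->4] -> levels [11 2 4 2 4]
Step 2: flows [0->2,4->1,2->3,2=4,4->3] -> levels [10 3 4 4 2]
Step 3: flows [0->2,1->4,2=3,2->4,3->4] -> levels [9 2 4 3 5]
Step 4: flows [0->2,4->1,2->3,4->2,4->3] -> levels [8 3 5 5 2]
Step 5: flows [0->2,1->4,2=3,2->4,3->4] -> levels [7 2 5 4 5]
Step 6: flows [0->2,4->1,2->3,2=4,4->3] -> levels [6 3 5 6 3]
Step 7: flows [0->2,1=4,3->2,2->4,3->4] -> levels [5 3 6 4 5]

Answer: 5 3 6 4 5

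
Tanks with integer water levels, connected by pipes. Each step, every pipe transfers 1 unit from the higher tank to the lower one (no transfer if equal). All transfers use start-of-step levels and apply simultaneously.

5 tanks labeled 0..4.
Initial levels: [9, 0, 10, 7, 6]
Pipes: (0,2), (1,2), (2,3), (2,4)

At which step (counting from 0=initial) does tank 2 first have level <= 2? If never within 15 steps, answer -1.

Step 1: flows [2->0,2->1,2->3,2->4] -> levels [10 1 6 8 7]
Step 2: flows [0->2,2->1,3->2,4->2] -> levels [9 2 8 7 6]
Step 3: flows [0->2,2->1,2->3,2->4] -> levels [8 3 6 8 7]
Step 4: flows [0->2,2->1,3->2,4->2] -> levels [7 4 8 7 6]
Step 5: flows [2->0,2->1,2->3,2->4] -> levels [8 5 4 8 7]
Step 6: flows [0->2,1->2,3->2,4->2] -> levels [7 4 8 7 6]
  -> period-2 cycle (repeats step 4); tank 2 never drops to <=2
Tank 2 never reaches <=2 within 15 steps

Answer: -1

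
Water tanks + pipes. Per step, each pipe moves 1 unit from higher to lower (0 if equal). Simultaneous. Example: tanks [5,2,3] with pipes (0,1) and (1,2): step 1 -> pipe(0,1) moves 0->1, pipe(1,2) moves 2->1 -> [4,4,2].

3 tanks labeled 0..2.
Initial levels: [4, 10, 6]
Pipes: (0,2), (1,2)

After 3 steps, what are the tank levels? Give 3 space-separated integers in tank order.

Answer: 6 7 7

Derivation:
Step 1: flows [2->0,1->2] -> levels [5 9 6]
Step 2: flows [2->0,1->2] -> levels [6 8 6]
Step 3: flows [0=2,1->2] -> levels [6 7 7]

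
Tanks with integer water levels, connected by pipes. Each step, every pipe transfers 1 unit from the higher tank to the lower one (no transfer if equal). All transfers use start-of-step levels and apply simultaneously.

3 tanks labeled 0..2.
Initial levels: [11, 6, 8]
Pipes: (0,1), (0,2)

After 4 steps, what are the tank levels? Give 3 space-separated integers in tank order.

Step 1: flows [0->1,0->2] -> levels [9 7 9]
Step 2: flows [0->1,0=2] -> levels [8 8 9]
Step 3: flows [0=1,2->0] -> levels [9 8 8]
Step 4: flows [0->1,0->2] -> levels [7 9 9]

Answer: 7 9 9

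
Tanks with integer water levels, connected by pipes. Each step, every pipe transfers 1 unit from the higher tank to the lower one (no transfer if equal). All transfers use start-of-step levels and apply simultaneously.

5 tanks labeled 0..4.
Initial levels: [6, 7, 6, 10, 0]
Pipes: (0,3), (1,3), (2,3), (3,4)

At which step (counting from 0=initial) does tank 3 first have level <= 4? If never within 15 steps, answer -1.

Answer: 3

Derivation:
Step 1: flows [3->0,3->1,3->2,3->4] -> levels [7 8 7 6 1]
Step 2: flows [0->3,1->3,2->3,3->4] -> levels [6 7 6 8 2]
Step 3: flows [3->0,3->1,3->2,3->4] -> levels [7 8 7 4 3]
Tank 3 first reaches <=4 at step 3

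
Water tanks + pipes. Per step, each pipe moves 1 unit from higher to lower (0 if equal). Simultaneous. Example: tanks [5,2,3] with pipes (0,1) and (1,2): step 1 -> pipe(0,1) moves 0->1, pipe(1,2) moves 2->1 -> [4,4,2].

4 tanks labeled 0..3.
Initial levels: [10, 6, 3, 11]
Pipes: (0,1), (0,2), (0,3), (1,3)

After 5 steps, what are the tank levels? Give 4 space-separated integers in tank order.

Answer: 9 7 7 7

Derivation:
Step 1: flows [0->1,0->2,3->0,3->1] -> levels [9 8 4 9]
Step 2: flows [0->1,0->2,0=3,3->1] -> levels [7 10 5 8]
Step 3: flows [1->0,0->2,3->0,1->3] -> levels [8 8 6 8]
Step 4: flows [0=1,0->2,0=3,1=3] -> levels [7 8 7 8]
Step 5: flows [1->0,0=2,3->0,1=3] -> levels [9 7 7 7]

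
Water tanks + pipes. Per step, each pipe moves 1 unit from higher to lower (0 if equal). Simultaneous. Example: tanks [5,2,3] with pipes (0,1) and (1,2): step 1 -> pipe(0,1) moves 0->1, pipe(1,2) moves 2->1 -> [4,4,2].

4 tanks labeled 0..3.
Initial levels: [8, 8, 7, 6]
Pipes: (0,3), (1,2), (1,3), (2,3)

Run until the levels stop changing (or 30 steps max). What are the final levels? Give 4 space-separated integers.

Answer: 8 8 7 6

Derivation:
Step 1: flows [0->3,1->2,1->3,2->3] -> levels [7 6 7 9]
Step 2: flows [3->0,2->1,3->1,3->2] -> levels [8 8 7 6]
  -> period-2 cycle: step 2 state = step 0 state; never stabilizes
  -> state at step 30: (30-0) mod 2 = 0, same as step 0 -> [8 8 7 6]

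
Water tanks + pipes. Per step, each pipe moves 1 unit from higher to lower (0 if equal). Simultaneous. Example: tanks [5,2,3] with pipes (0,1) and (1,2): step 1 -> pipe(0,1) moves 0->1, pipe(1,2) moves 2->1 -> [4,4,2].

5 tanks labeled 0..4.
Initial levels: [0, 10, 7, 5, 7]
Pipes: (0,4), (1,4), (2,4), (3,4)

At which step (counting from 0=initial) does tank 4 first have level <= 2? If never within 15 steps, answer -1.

Answer: -1

Derivation:
Step 1: flows [4->0,1->4,2=4,4->3] -> levels [1 9 7 6 6]
Step 2: flows [4->0,1->4,2->4,3=4] -> levels [2 8 6 6 7]
Step 3: flows [4->0,1->4,4->2,4->3] -> levels [3 7 7 7 5]
Step 4: flows [4->0,1->4,2->4,3->4] -> levels [4 6 6 6 7]
Step 5: flows [4->0,4->1,4->2,4->3] -> levels [5 7 7 7 3]
Step 6: flows [0->4,1->4,2->4,3->4] -> levels [4 6 6 6 7]
  -> period-2 cycle (repeats step 4); tank 4 never drops to <=2
Tank 4 never reaches <=2 within 15 steps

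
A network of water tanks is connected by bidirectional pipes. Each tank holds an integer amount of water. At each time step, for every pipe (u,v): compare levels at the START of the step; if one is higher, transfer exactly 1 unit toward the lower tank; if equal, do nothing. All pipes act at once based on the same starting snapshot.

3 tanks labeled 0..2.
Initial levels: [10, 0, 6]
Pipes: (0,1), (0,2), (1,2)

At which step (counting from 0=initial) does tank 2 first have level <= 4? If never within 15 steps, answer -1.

Answer: -1

Derivation:
Step 1: flows [0->1,0->2,2->1] -> levels [8 2 6]
Step 2: flows [0->1,0->2,2->1] -> levels [6 4 6]
Step 3: flows [0->1,0=2,2->1] -> levels [5 6 5]
Step 4: flows [1->0,0=2,1->2] -> levels [6 4 6]
  -> period-2 cycle (repeats step 2); tank 2 never drops to <=4
Tank 2 never reaches <=4 within 15 steps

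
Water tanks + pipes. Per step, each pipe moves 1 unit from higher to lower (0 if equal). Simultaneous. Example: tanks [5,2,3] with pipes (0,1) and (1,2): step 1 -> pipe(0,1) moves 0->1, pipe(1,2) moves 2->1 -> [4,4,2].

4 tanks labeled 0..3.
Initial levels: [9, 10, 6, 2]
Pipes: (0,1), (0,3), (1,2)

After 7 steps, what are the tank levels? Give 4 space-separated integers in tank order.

Answer: 7 6 8 6

Derivation:
Step 1: flows [1->0,0->3,1->2] -> levels [9 8 7 3]
Step 2: flows [0->1,0->3,1->2] -> levels [7 8 8 4]
Step 3: flows [1->0,0->3,1=2] -> levels [7 7 8 5]
Step 4: flows [0=1,0->3,2->1] -> levels [6 8 7 6]
Step 5: flows [1->0,0=3,1->2] -> levels [7 6 8 6]
Step 6: flows [0->1,0->3,2->1] -> levels [5 8 7 7]
Step 7: flows [1->0,3->0,1->2] -> levels [7 6 8 6]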